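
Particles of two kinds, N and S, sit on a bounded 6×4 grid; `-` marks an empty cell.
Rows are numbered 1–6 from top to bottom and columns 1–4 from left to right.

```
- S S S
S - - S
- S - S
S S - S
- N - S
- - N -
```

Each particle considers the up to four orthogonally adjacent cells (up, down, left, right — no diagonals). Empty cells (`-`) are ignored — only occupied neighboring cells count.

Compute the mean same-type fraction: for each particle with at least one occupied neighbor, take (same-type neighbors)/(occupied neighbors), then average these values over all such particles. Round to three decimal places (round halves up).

0.879

Row 1: (1,2)S 1/1 · (1,3)S 2/2 · (1,4)S 2/2
Row 2: (2,1)S — no occupied neighbors · (2,4)S 2/2
Row 3: (3,2)S 1/1 · (3,4)S 2/2
Row 4: (4,1)S 1/1 · (4,2)S 2/3 · (4,4)S 2/2
Row 5: (5,2)N 0/1 · (5,4)S 1/1
Row 6: (6,3)N — no occupied neighbors
Sum over 11 particles: 1/1 + 2/2 + 2/2 + 2/2 + 1/1 + 2/2 + 1/1 + 2/3 + 2/2 + 0/1 + 1/1 = 29/3; mean = 29/3 ÷ 11 = 29/33 = 0.878787… → 0.879.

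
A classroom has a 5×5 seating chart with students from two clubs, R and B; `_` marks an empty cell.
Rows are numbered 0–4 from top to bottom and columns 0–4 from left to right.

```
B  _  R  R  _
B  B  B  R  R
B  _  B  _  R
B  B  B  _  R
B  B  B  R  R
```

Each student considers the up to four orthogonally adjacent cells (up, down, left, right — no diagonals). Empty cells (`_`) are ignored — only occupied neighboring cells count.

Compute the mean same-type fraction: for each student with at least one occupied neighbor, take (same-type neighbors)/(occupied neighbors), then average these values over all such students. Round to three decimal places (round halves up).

Row 0: (0,0)B 1/1 · (0,2)R 1/2 · (0,3)R 2/2
Row 1: (1,0)B 3/3 · (1,1)B 2/2 · (1,2)B 2/4 · (1,3)R 2/3 · (1,4)R 2/2
Row 2: (2,0)B 2/2 · (2,2)B 2/2 · (2,4)R 2/2
Row 3: (3,0)B 3/3 · (3,1)B 3/3 · (3,2)B 3/3 · (3,4)R 2/2
Row 4: (4,0)B 2/2 · (4,1)B 3/3 · (4,2)B 2/3 · (4,3)R 1/2 · (4,4)R 2/2
Sum over 20 students: 1/1 + 1/2 + 2/2 + 3/3 + 2/2 + 2/4 + 2/3 + 2/2 + 2/2 + 2/2 + 2/2 + 3/3 + 3/3 + 3/3 + 2/2 + 2/2 + 3/3 + 2/3 + 1/2 + 2/2 = 107/6; mean = 107/6 ÷ 20 = 107/120 = 0.891666… → 0.892.

0.892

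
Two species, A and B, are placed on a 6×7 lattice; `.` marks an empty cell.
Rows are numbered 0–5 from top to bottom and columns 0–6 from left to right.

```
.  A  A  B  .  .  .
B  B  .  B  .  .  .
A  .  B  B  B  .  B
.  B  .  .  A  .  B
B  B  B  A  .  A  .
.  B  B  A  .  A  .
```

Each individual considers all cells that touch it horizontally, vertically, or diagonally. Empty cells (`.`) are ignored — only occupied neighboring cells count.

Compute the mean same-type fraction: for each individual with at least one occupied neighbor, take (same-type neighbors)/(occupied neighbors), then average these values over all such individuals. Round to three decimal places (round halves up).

(0,1)A 1/3
(0,2)A 1/4
(0,3)B 1/2
(1,0)B 1/3
(1,1)B 2/5
(1,3)B 4/5
(2,0)A 0/3
(2,2)B 4/4
(2,3)B 3/4
(2,4)B 2/3
(2,6)B 1/1
(3,1)B 4/5
(3,4)A 2/4
(3,6)B 1/2
(4,0)B 3/3
(4,1)B 5/5
(4,2)B 4/6
(4,3)A 2/4
(4,5)A 2/3
(5,1)B 4/4
(5,2)B 3/5
(5,3)A 1/3
(5,5)A 1/1
Sum over 23 individuals: 1/3 + 1/4 + 1/2 + 1/3 + 2/5 + 4/5 + 0/3 + 4/4 + 3/4 + 2/3 + 1/1 + 4/5 + 2/4 + 1/2 + 3/3 + 5/5 + 4/6 + 2/4 + 2/3 + 4/4 + 3/5 + 1/3 + 1/1 = 73/5; mean = 73/5 ÷ 23 = 73/115 = 0.634782… → 0.635.

0.635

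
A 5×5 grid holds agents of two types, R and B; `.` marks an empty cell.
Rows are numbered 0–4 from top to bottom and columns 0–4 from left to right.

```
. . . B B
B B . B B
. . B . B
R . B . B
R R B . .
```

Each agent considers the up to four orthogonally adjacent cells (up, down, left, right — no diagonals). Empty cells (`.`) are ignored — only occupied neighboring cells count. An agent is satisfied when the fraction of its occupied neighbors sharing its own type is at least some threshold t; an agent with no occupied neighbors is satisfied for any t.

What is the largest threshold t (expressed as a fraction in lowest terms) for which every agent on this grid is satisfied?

(0,3)B 2/2
(0,4)B 2/2
(1,0)B 1/1
(1,1)B 1/1
(1,3)B 2/2
(1,4)B 3/3
(2,2)B 1/1
(2,4)B 2/2
(3,0)R 1/1
(3,2)B 2/2
(3,4)B 1/1
(4,0)R 2/2
(4,1)R 1/2
(4,2)B 1/2
The smallest same-type fraction is 1/2 at (4,1), which reduces to 1/2. Any threshold above that leaves this agent unsatisfied.

1/2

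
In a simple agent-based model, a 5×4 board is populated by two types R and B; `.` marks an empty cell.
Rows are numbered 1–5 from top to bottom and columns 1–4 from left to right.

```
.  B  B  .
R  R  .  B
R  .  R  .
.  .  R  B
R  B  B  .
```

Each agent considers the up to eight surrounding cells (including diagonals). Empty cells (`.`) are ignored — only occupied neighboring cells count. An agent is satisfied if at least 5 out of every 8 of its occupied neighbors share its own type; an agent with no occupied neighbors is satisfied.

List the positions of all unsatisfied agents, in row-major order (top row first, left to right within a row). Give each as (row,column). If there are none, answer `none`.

(1,2)B 1/3 not
(1,3)B 2/3 satisfied
(2,1)R 2/3 satisfied
(2,2)R 3/5 not
(2,4)B 1/2 not
(3,1)R 2/2 satisfied
(3,3)R 2/4 not
(4,3)R 1/4 not
(4,4)B 1/3 not
(5,1)R 0/1 not
(5,2)B 1/3 not
(5,3)B 2/3 satisfied

(1,2), (2,2), (2,4), (3,3), (4,3), (4,4), (5,1), (5,2)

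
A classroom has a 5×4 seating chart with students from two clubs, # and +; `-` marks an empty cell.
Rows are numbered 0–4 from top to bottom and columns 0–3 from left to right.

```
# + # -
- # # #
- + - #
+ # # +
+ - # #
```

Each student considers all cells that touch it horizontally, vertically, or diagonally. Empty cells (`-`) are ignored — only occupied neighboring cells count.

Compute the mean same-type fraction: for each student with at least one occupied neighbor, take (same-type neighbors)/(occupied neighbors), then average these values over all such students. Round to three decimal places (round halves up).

Row 0: (0,0)# 1/2 · (0,1)+ 0/4 · (0,2)# 3/4
Row 1: (1,1)# 3/5 · (1,2)# 4/6 · (1,3)# 3/3
Row 2: (2,1)+ 1/5 · (2,3)# 3/4
Row 3: (3,0)+ 2/3 · (3,1)# 2/5 · (3,2)# 4/6 · (3,3)+ 0/4
Row 4: (4,0)+ 1/2 · (4,2)# 3/4 · (4,3)# 2/3
Sum over 15 students: 1/2 + 0/4 + 3/4 + 3/5 + 4/6 + 3/3 + 1/5 + 3/4 + 2/3 + 2/5 + 4/6 + 0/4 + 1/2 + 3/4 + 2/3 = 487/60; mean = 487/60 ÷ 15 = 487/900 = 0.541111… → 0.541.

0.541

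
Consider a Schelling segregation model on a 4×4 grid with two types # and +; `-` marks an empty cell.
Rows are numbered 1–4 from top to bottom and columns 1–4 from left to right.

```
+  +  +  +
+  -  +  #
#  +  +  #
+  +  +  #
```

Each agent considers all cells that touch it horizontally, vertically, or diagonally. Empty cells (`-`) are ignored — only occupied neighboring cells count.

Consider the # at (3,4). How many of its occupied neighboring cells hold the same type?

Occupied neighbors of (3,4): (2,3)=+, (2,4)=#, (3,3)=+, (4,3)=+, (4,4)=#.
Same type (#): 2 of 5.

2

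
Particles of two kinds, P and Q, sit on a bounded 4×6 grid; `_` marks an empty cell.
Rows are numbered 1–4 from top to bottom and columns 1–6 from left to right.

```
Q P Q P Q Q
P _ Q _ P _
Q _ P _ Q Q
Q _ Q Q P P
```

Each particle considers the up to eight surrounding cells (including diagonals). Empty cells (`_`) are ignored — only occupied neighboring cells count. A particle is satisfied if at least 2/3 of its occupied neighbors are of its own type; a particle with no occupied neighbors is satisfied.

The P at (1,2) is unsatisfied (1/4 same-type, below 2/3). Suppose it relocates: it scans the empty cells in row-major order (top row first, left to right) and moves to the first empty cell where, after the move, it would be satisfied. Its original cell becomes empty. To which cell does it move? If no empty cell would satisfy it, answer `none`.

Vacating (1,2). Empty cells in order:
  (2,2): 2/6 same-type → still unsatisfied.
  (2,4): 3/7 same-type → still unsatisfied.
  (2,6): 1/5 same-type → still unsatisfied.
  (3,2): 2/6 same-type → still unsatisfied.
  (3,4): 3/7 same-type → still unsatisfied.
  (4,2): 1/4 same-type → still unsatisfied.

none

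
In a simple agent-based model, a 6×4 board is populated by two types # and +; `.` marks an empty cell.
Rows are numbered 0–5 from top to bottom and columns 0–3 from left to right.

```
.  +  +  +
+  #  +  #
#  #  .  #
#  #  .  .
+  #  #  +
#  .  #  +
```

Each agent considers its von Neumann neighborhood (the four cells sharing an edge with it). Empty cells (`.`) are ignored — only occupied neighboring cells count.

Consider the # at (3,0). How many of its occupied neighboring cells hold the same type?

Occupied neighbors of (3,0): (2,0)=#, (4,0)=+, (3,1)=#.
Same type (#): 2 of 3.

2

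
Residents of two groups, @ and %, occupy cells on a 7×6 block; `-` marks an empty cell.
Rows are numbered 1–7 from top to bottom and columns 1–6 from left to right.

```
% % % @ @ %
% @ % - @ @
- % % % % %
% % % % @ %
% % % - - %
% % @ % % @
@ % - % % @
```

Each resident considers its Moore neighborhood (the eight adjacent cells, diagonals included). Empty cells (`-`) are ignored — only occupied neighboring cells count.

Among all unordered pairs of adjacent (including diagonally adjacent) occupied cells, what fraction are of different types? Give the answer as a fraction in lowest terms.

Scan each occupied cell's neighbors to the right and below (and the two forward diagonals) so each pair is counted once.
Row 1: %(1,1)–%(1,2)= %(1,1)–%(2,1)= %(1,1)–@(2,2)≠ %(1,2)–%(1,3)= %(1,2)–@(2,2)≠ %(1,2)–%(2,3)= %(1,2)–%(2,1)= %(1,3)–@(1,4)≠ %(1,3)–%(2,3)= %(1,3)–@(2,2)≠ @(1,4)–@(1,5)= @(1,4)–@(2,5)= @(1,4)–%(2,3)≠ @(1,5)–%(1,6)≠ @(1,5)–@(2,5)= @(1,5)–@(2,6)= %(1,6)–@(2,6)≠ %(1,6)–@(2,5)≠  → 8/18 unlike.
Row 2: %(2,1)–@(2,2)≠ %(2,1)–%(3,2)= @(2,2)–%(2,3)≠ @(2,2)–%(3,2)≠ @(2,2)–%(3,3)≠ %(2,3)–%(3,3)= %(2,3)–%(3,4)= %(2,3)–%(3,2)= @(2,5)–@(2,6)= @(2,5)–%(3,5)≠ @(2,5)–%(3,6)≠ @(2,5)–%(3,4)≠ @(2,6)–%(3,6)≠ @(2,6)–%(3,5)≠  → 9/14 unlike.
Row 3: %(3,2)–%(3,3)= %(3,2)–%(4,2)= %(3,2)–%(4,3)= %(3,2)–%(4,1)= %(3,3)–%(3,4)= %(3,3)–%(4,3)= %(3,3)–%(4,4)= %(3,3)–%(4,2)= %(3,4)–%(3,5)= %(3,4)–%(4,4)= %(3,4)–@(4,5)≠ %(3,4)–%(4,3)= %(3,5)–%(3,6)= %(3,5)–@(4,5)≠ %(3,5)–%(4,6)= %(3,5)–%(4,4)= %(3,6)–%(4,6)= %(3,6)–@(4,5)≠  → 3/18 unlike.
Row 4: %(4,1)–%(4,2)= %(4,1)–%(5,1)= %(4,1)–%(5,2)= %(4,2)–%(4,3)= %(4,2)–%(5,2)= %(4,2)–%(5,3)= %(4,2)–%(5,1)= %(4,3)–%(4,4)= %(4,3)–%(5,3)= %(4,3)–%(5,2)= %(4,4)–@(4,5)≠ %(4,4)–%(5,3)= @(4,5)–%(4,6)≠ @(4,5)–%(5,6)≠ %(4,6)–%(5,6)=  → 3/15 unlike.
Row 5: %(5,1)–%(5,2)= %(5,1)–%(6,1)= %(5,1)–%(6,2)= %(5,2)–%(5,3)= %(5,2)–%(6,2)= %(5,2)–@(6,3)≠ %(5,2)–%(6,1)= %(5,3)–@(6,3)≠ %(5,3)–%(6,4)= %(5,3)–%(6,2)= %(5,6)–@(6,6)≠ %(5,6)–%(6,5)=  → 3/12 unlike.
Row 6: %(6,1)–%(6,2)= %(6,1)–@(7,1)≠ %(6,1)–%(7,2)= %(6,2)–@(6,3)≠ %(6,2)–%(7,2)= %(6,2)–@(7,1)≠ @(6,3)–%(6,4)≠ @(6,3)–%(7,4)≠ @(6,3)–%(7,2)≠ %(6,4)–%(6,5)= %(6,4)–%(7,4)= %(6,4)–%(7,5)= %(6,5)–@(6,6)≠ %(6,5)–%(7,5)= %(6,5)–@(7,6)≠ %(6,5)–%(7,4)= @(6,6)–@(7,6)= @(6,6)–%(7,5)≠  → 9/18 unlike.
Row 7: @(7,1)–%(7,2)≠ %(7,4)–%(7,5)= %(7,5)–@(7,6)≠  → 2/3 unlike.
Total adjacent occupied pairs: 98; unlike-type pairs: 37.
37/98 is already in lowest terms.

37/98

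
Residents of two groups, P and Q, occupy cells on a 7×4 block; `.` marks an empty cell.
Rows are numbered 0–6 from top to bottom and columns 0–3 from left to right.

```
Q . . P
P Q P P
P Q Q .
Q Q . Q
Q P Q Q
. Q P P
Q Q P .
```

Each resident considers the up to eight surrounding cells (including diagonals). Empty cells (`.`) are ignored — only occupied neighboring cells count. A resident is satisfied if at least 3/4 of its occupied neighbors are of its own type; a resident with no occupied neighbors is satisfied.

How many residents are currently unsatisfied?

18

Row 0: (0,0)Q 1/2 not · (0,3)P 2/2 satisfied
Row 1: (1,0)P 1/4 not · (1,1)Q 3/6 not · (1,2)P 2/5 not · (1,3)P 2/3 not
Row 2: (2,0)P 1/5 not · (2,1)Q 4/7 not · (2,2)Q 4/6 not
Row 3: (3,0)Q 3/5 not · (3,1)Q 5/7 not · (3,3)Q 3/3 satisfied
Row 4: (4,0)Q 3/4 satisfied · (4,1)P 1/6 not · (4,2)Q 4/7 not · (4,3)Q 2/4 not
Row 5: (5,1)Q 4/7 not · (5,2)P 3/7 not · (5,3)P 2/4 not
Row 6: (6,0)Q 2/2 satisfied · (6,1)Q 2/4 not · (6,2)P 2/4 not
Unsatisfied: (0,0), (1,0), (1,1), (1,2), (1,3), (2,0), (2,1), (2,2), (3,0), (3,1), (4,1), (4,2), (4,3), (5,1), (5,2), (5,3), (6,1), (6,2) — 18 in total.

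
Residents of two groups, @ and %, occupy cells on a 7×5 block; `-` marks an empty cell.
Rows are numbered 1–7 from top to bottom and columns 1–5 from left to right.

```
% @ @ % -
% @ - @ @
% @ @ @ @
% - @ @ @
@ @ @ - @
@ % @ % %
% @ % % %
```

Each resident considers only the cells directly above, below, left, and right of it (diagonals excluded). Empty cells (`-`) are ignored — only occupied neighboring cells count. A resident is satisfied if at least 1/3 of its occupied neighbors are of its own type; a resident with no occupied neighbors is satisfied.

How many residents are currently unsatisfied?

(1,1)% 1/2 ok
(1,2)@ 2/3 ok
(1,3)@ 1/2 ok
(1,4)% 0/2 unhappy
(2,1)% 2/3 ok
(2,2)@ 2/3 ok
(2,4)@ 2/3 ok
(2,5)@ 2/2 ok
(3,1)% 2/3 ok
(3,2)@ 2/3 ok
(3,3)@ 3/3 ok
(3,4)@ 4/4 ok
(3,5)@ 3/3 ok
(4,1)% 1/2 ok
(4,3)@ 3/3 ok
(4,4)@ 3/3 ok
(4,5)@ 3/3 ok
(5,1)@ 2/3 ok
(5,2)@ 2/3 ok
(5,3)@ 3/3 ok
(5,5)@ 1/2 ok
(6,1)@ 1/3 ok
(6,2)% 0/4 unhappy
(6,3)@ 1/4 unhappy
(6,4)% 2/3 ok
(6,5)% 2/3 ok
(7,1)% 0/2 unhappy
(7,2)@ 0/3 unhappy
(7,3)% 1/3 ok
(7,4)% 3/3 ok
(7,5)% 2/2 ok
Unsatisfied: (1,4), (6,2), (6,3), (7,1), (7,2) — 5 in total.

5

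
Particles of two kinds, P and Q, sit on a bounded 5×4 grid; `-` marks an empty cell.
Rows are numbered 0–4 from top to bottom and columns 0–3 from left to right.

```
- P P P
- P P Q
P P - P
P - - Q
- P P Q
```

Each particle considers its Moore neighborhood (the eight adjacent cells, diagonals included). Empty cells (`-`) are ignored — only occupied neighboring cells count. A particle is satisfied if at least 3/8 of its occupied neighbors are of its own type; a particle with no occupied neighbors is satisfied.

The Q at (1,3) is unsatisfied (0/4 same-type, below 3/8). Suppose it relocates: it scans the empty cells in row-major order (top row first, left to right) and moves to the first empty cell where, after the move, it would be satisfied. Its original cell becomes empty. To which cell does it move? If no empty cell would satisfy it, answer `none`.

none

Vacating (1,3). Empty cells in order:
  (0,0): 0/2 same-type → still unsatisfied.
  (1,0): 0/4 same-type → still unsatisfied.
  (2,2): 1/5 same-type → still unsatisfied.
  (3,1): 0/5 same-type → still unsatisfied.
  (3,2): 2/6 same-type → still unsatisfied.
  (4,0): 0/2 same-type → still unsatisfied.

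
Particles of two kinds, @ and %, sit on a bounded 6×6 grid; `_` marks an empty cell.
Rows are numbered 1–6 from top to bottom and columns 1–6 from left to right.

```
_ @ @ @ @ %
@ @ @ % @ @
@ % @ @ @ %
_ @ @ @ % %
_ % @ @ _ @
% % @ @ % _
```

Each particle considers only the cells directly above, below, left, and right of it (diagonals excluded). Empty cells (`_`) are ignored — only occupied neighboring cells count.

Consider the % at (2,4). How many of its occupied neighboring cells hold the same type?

Occupied neighbors of (2,4): (1,4)=@, (3,4)=@, (2,3)=@, (2,5)=@.
Same type (%): 0 of 4.

0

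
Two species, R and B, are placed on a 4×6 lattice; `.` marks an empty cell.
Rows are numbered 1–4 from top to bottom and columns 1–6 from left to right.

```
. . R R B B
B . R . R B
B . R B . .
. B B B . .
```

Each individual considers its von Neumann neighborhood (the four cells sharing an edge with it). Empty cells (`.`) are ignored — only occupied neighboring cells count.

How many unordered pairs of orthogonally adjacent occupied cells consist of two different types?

5

Scan each occupied cell's neighbors to the right and below so each pair is counted once.
From row 1: 2 unlike of 6 pairs (running 2/6).
From row 2: 1 unlike of 3 pairs (running 3/9).
From row 3: 2 unlike of 3 pairs (running 5/12).
From row 4: 0 unlike of 2 pairs (running 5/14).
Total adjacent occupied pairs: 14; unlike-type pairs: 5.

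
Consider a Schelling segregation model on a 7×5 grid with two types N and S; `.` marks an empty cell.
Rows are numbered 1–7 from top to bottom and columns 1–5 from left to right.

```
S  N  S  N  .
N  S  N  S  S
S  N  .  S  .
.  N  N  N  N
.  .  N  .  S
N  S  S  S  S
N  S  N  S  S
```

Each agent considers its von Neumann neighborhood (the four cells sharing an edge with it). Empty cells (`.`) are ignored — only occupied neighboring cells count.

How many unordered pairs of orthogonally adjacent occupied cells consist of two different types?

21

Scan each occupied cell's neighbors to the right and below so each pair is counted once.
Row 1: S(1,1)–N(1,2)≠ S(1,1)–N(2,1)≠ N(1,2)–S(1,3)≠ N(1,2)–S(2,2)≠ S(1,3)–N(1,4)≠ S(1,3)–N(2,3)≠ N(1,4)–S(2,4)≠  → 7/7 unlike.
Row 2: N(2,1)–S(2,2)≠ N(2,1)–S(3,1)≠ S(2,2)–N(2,3)≠ S(2,2)–N(3,2)≠ N(2,3)–S(2,4)≠ S(2,4)–S(2,5)= S(2,4)–S(3,4)=  → 5/7 unlike.
Row 3: S(3,1)–N(3,2)≠ N(3,2)–N(4,2)= S(3,4)–N(4,4)≠  → 2/3 unlike.
Row 4: N(4,2)–N(4,3)= N(4,3)–N(4,4)= N(4,3)–N(5,3)= N(4,4)–N(4,5)= N(4,5)–S(5,5)≠  → 1/5 unlike.
Row 5: N(5,3)–S(6,3)≠ S(5,5)–S(6,5)=  → 1/2 unlike.
Row 6: N(6,1)–S(6,2)≠ N(6,1)–N(7,1)= S(6,2)–S(6,3)= S(6,2)–S(7,2)= S(6,3)–S(6,4)= S(6,3)–N(7,3)≠ S(6,4)–S(6,5)= S(6,4)–S(7,4)= S(6,5)–S(7,5)=  → 2/9 unlike.
Row 7: N(7,1)–S(7,2)≠ S(7,2)–N(7,3)≠ N(7,3)–S(7,4)≠ S(7,4)–S(7,5)=  → 3/4 unlike.
Total adjacent occupied pairs: 37; unlike-type pairs: 21.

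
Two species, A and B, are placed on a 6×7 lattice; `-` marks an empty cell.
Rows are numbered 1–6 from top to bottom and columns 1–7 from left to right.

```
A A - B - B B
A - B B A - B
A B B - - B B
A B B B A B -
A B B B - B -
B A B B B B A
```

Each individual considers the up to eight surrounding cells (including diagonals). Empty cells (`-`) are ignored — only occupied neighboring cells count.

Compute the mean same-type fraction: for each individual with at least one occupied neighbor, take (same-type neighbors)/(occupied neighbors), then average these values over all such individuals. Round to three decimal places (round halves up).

0.664

(1,1)A 2/2
(1,2)A 2/3
(1,4)B 2/3
(1,6)B 2/3
(1,7)B 2/2
(2,1)A 3/4
(2,3)B 4/5
(2,4)B 3/4
(2,5)A 0/4
(2,7)B 4/4
(3,1)A 2/4
(3,2)B 4/7
(3,3)B 6/6
(3,6)B 3/5
(3,7)B 3/3
(4,1)A 2/5
(4,2)B 5/8
(4,3)B 7/7
(4,4)B 4/5
(4,5)A 0/5
(4,6)B 3/4
(5,1)A 2/5
(5,2)B 5/8
(5,3)B 7/8
(5,4)B 6/7
(5,6)B 3/5
(6,1)B 1/3
(6,2)A 1/5
(6,3)B 4/5
(6,4)B 4/4
(6,5)B 4/4
(6,6)B 2/3
(6,7)A 0/2
Sum over 33 individuals: 2/2 + 2/3 + 2/3 + 2/3 + 2/2 + 3/4 + 4/5 + 3/4 + 0/4 + 4/4 + 2/4 + 4/7 + 6/6 + 3/5 + 3/3 + 2/5 + 5/8 + 7/7 + 4/5 + 0/5 + 3/4 + 2/5 + 5/8 + 7/8 + 6/7 + 3/5 + 1/3 + 1/5 + 4/5 + 4/4 + 4/4 + 2/3 + 0/2 = 6133/280; mean = 6133/280 ÷ 33 = 6133/9240 = 0.663744… → 0.664.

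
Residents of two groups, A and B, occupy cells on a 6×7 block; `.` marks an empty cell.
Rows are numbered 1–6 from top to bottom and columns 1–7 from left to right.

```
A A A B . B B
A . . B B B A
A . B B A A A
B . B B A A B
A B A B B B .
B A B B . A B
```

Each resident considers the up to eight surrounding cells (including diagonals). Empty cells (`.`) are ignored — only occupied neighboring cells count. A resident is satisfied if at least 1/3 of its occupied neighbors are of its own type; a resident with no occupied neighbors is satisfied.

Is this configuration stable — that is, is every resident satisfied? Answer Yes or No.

No

(1,1)A 2/2 satisfied
(1,2)A 3/3 satisfied
(1,3)A 1/3 satisfied
(1,4)B 2/3 satisfied
(1,6)B 3/4 satisfied
(1,7)B 2/3 satisfied
(2,1)A 3/3 satisfied
(2,4)B 4/6 satisfied
(2,5)B 5/7 satisfied
(2,6)B 3/7 satisfied
(2,7)A 2/5 satisfied
(3,1)A 1/2 satisfied
(3,3)B 4/4 satisfied
(3,4)B 5/7 satisfied
(3,5)A 3/8 satisfied
(3,6)A 5/8 satisfied
(3,7)A 3/5 satisfied
(4,1)B 1/3 satisfied
(4,3)B 5/6 satisfied
(4,4)B 5/8 satisfied
(4,5)A 3/8 satisfied
(4,6)A 4/7 satisfied
(4,7)B 1/4 not
(5,1)A 1/4 not
(5,2)B 4/7 satisfied
(5,3)A 1/7 not
(5,4)B 5/7 satisfied
(5,5)B 4/7 satisfied
(5,6)B 3/6 satisfied
(6,1)B 1/3 satisfied
(6,2)A 2/5 satisfied
(6,3)B 3/5 satisfied
(6,4)B 3/4 satisfied
(6,6)A 0/3 not
(6,7)B 1/2 satisfied
For instance (4,7) has only 1/4 same-type neighbors, below 1/3.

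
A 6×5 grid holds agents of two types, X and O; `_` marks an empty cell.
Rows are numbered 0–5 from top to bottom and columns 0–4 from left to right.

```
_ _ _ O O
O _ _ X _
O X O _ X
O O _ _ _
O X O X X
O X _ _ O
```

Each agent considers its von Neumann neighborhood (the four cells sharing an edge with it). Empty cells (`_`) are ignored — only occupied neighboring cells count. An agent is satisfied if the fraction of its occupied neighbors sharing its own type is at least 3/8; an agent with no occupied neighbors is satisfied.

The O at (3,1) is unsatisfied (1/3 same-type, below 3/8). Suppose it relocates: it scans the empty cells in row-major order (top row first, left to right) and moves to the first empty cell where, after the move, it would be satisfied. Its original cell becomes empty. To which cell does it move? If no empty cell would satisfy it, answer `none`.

(0,0)

Vacating (3,1). Empty cells in order:
  (0,0): 1/1 same-type → satisfied — stop here.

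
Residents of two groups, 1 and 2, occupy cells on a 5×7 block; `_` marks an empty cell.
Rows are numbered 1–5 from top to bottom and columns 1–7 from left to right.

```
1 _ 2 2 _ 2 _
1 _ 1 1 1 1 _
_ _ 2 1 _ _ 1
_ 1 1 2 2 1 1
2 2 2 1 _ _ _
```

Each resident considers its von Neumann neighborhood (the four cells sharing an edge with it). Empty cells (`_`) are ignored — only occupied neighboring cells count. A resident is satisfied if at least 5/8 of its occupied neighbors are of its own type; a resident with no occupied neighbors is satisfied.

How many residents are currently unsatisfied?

14

Row 1: (1,1)1 1/1 satisfied · (1,3)2 1/2 not · (1,4)2 1/2 not · (1,6)2 0/1 not
Row 2: (2,1)1 1/1 satisfied · (2,3)1 1/3 not · (2,4)1 3/4 satisfied · (2,5)1 2/2 satisfied · (2,6)1 1/2 not
Row 3: (3,3)2 0/3 not · (3,4)1 1/3 not · (3,7)1 1/1 satisfied
Row 4: (4,2)1 1/2 not · (4,3)1 1/4 not · (4,4)2 1/4 not · (4,5)2 1/2 not · (4,6)1 1/2 not · (4,7)1 2/2 satisfied
Row 5: (5,1)2 1/1 satisfied · (5,2)2 2/3 satisfied · (5,3)2 1/3 not · (5,4)1 0/2 not
Unsatisfied: (1,3), (1,4), (1,6), (2,3), (2,6), (3,3), (3,4), (4,2), (4,3), (4,4), (4,5), (4,6), (5,3), (5,4) — 14 in total.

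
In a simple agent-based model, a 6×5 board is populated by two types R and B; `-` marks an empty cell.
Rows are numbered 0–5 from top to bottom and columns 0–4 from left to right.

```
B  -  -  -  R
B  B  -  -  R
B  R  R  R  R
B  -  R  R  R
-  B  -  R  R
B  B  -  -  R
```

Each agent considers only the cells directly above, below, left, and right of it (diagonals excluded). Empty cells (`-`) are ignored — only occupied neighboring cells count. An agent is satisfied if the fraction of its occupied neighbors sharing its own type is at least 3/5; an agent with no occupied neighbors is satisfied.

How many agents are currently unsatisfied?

Row 0: (0,0)B 1/1 ok · (0,4)R 1/1 ok
Row 1: (1,0)B 3/3 ok · (1,1)B 1/2 unhappy · (1,4)R 2/2 ok
Row 2: (2,0)B 2/3 ok · (2,1)R 1/3 unhappy · (2,2)R 3/3 ok · (2,3)R 3/3 ok · (2,4)R 3/3 ok
Row 3: (3,0)B 1/1 ok · (3,2)R 2/2 ok · (3,3)R 4/4 ok · (3,4)R 3/3 ok
Row 4: (4,1)B 1/1 ok · (4,3)R 2/2 ok · (4,4)R 3/3 ok
Row 5: (5,0)B 1/1 ok · (5,1)B 2/2 ok · (5,4)R 1/1 ok
Unsatisfied: (1,1), (2,1) — 2 in total.

2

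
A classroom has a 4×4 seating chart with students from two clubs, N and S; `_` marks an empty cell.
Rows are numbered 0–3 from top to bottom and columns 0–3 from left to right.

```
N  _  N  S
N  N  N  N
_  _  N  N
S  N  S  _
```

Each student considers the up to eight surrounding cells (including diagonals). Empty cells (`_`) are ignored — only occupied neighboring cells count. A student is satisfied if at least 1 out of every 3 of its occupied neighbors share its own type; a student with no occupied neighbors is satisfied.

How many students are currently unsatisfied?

Row 0: (0,0)N 2/2 ✓ · (0,2)N 3/4 ✓ · (0,3)S 0/3 ✗
Row 1: (1,0)N 2/2 ✓ · (1,1)N 5/5 ✓ · (1,2)N 5/6 ✓ · (1,3)N 4/5 ✓
Row 2: (2,2)N 5/6 ✓ · (2,3)N 3/4 ✓
Row 3: (3,0)S 0/1 ✗ · (3,1)N 1/3 ✓ · (3,2)S 0/3 ✗
Unsatisfied: (0,3), (3,0), (3,2) — 3 in total.

3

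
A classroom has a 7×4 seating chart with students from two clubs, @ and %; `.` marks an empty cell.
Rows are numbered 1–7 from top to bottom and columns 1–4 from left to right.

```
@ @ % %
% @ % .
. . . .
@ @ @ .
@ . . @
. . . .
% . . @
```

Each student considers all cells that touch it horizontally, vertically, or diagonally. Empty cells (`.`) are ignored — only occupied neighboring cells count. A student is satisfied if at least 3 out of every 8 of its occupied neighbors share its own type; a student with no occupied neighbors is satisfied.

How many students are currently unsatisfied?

(1,1)@ 2/3 ✓
(1,2)@ 2/5 ✓
(1,3)% 2/4 ✓
(1,4)% 2/2 ✓
(2,1)% 0/3 ✗
(2,2)@ 2/5 ✓
(2,3)% 2/4 ✓
(4,1)@ 2/2 ✓
(4,2)@ 3/3 ✓
(4,3)@ 2/2 ✓
(5,1)@ 2/2 ✓
(5,4)@ 1/1 ✓
(7,1)% 0/0 ✓
(7,4)@ 0/0 ✓
Unsatisfied: (2,1) — 1 in total.

1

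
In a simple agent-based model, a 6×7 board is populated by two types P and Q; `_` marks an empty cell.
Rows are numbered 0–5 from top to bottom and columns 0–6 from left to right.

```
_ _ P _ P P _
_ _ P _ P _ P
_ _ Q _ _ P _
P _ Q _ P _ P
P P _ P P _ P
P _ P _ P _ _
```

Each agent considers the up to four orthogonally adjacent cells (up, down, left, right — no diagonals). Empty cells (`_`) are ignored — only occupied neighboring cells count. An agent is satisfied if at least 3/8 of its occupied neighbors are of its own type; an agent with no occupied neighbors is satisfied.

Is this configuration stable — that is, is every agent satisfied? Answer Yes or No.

(0,2)P 1/1 ✓
(0,4)P 2/2 ✓
(0,5)P 1/1 ✓
(1,2)P 1/2 ✓
(1,4)P 1/1 ✓
(1,6)P 0/0 ✓
(2,2)Q 1/2 ✓
(2,5)P 0/0 ✓
(3,0)P 1/1 ✓
(3,2)Q 1/1 ✓
(3,4)P 1/1 ✓
(3,6)P 1/1 ✓
(4,0)P 3/3 ✓
(4,1)P 1/1 ✓
(4,3)P 1/1 ✓
(4,4)P 3/3 ✓
(4,6)P 1/1 ✓
(5,0)P 1/1 ✓
(5,2)P 0/0 ✓
(5,4)P 1/1 ✓
All meet the threshold, so the configuration is stable.

Yes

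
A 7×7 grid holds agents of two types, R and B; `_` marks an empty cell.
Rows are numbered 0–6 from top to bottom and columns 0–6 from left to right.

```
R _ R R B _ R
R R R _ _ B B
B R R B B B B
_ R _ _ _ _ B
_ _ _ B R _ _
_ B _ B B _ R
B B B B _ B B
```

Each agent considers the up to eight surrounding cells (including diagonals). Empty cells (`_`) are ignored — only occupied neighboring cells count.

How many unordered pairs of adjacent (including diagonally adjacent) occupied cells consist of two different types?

Scan each occupied cell's neighbors to the right and below (and the two forward diagonals) so each pair is counted once.
From row 0: 3 unlike of 10 pairs (running 3/10).
From row 1: 3 unlike of 16 pairs (running 6/26).
From row 2: 3 unlike of 11 pairs (running 9/37).
From row 4: 3 unlike of 5 pairs (running 12/42).
From row 5: 2 unlike of 10 pairs (running 14/52).
From row 6: 0 unlike of 4 pairs (running 14/56).
Total adjacent occupied pairs: 56; unlike-type pairs: 14.

14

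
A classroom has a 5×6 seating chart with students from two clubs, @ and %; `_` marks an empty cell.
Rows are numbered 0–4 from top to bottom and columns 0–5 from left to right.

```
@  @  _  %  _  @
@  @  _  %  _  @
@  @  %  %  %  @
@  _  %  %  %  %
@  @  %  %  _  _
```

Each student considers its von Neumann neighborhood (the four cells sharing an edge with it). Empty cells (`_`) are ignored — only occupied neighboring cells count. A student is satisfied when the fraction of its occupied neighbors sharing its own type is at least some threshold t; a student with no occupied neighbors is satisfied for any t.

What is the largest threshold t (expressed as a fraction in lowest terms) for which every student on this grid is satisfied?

Row 0: (0,0)@ 2/2 · (0,1)@ 2/2 · (0,3)% 1/1 · (0,5)@ 1/1
Row 1: (1,0)@ 3/3 · (1,1)@ 3/3 · (1,3)% 2/2 · (1,5)@ 2/2
Row 2: (2,0)@ 3/3 · (2,1)@ 2/3 · (2,2)% 2/3 · (2,3)% 4/4 · (2,4)% 2/3 · (2,5)@ 1/3
Row 3: (3,0)@ 2/2 · (3,2)% 3/3 · (3,3)% 4/4 · (3,4)% 3/3 · (3,5)% 1/2
Row 4: (4,0)@ 2/2 · (4,1)@ 1/2 · (4,2)% 2/3 · (4,3)% 2/2
The smallest same-type fraction is 1/3 at (2,5), which reduces to 1/3. Any threshold above that leaves this student unsatisfied.

1/3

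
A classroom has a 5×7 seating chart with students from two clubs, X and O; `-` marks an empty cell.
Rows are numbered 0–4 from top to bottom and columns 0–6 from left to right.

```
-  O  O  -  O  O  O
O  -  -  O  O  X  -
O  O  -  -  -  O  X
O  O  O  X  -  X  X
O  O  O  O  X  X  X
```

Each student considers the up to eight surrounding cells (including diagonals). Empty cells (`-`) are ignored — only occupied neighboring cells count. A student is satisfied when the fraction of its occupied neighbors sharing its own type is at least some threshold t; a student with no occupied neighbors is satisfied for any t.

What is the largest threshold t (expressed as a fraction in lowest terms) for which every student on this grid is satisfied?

1/6

(0,1)O 2/2
(0,2)O 2/2
(0,4)O 3/4
(0,5)O 3/4
(0,6)O 1/2
(1,0)O 3/3
(1,3)O 3/3
(1,4)O 4/5
(1,5)X 1/6
(2,0)O 4/4
(2,1)O 5/5
(2,5)O 1/5
(2,6)X 3/4
(3,0)O 5/5
(3,1)O 7/7
(3,2)O 5/6
(3,3)X 1/4
(3,5)X 5/6
(3,6)X 4/5
(4,0)O 3/3
(4,1)O 5/5
(4,2)O 4/5
(4,3)O 2/4
(4,4)X 3/4
(4,5)X 4/4
(4,6)X 3/3
The smallest same-type fraction is 1/6 at (1,5), which reduces to 1/6. Any threshold above that leaves this student unsatisfied.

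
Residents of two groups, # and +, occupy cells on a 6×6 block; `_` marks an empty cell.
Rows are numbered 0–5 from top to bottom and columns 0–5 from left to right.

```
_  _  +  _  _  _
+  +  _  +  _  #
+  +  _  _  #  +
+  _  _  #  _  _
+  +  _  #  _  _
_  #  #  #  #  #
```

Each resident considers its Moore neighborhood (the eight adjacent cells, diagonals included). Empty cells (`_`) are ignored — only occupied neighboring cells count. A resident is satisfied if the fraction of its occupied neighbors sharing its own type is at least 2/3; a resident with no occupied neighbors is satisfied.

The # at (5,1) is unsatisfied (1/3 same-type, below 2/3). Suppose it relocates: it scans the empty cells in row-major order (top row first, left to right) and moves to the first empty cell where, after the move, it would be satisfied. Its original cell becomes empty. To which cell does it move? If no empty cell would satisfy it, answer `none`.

Vacating (5,1). Empty cells in order:
  (0,0): 0/2 same-type → still unsatisfied.
  (0,1): 0/3 same-type → still unsatisfied.
  (0,3): 0/2 same-type → still unsatisfied.
  (0,4): 1/2 same-type → still unsatisfied.
  (0,5): 1/1 same-type → satisfied — stop here.

(0,5)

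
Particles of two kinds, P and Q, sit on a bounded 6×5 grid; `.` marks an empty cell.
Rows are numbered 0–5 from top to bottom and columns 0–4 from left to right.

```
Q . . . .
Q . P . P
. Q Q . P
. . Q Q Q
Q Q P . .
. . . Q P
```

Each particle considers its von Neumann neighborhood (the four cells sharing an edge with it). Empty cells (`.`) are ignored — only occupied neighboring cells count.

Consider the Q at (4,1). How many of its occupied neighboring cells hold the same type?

1

Occupied neighbors of (4,1): (4,0)=Q, (4,2)=P.
Same type (Q): 1 of 2.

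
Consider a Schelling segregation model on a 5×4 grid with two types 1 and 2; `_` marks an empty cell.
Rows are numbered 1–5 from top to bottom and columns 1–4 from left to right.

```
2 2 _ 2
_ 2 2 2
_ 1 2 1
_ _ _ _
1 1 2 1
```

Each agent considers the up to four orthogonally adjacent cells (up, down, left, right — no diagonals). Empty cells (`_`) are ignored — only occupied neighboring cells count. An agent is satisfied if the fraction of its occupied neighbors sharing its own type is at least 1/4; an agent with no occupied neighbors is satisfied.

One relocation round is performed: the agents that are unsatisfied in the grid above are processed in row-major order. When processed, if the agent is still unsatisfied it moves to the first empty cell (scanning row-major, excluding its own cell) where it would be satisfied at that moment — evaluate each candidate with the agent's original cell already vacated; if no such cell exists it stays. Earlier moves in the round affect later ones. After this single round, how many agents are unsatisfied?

Initially unsatisfied (in order): (3,2), (3,4), (5,3), (5,4).
  (3,2) → (3,1).
  (3,4) → (2,1).
  (5,3) → (1,3).
  (5,4): now satisfied by earlier moves; stays.
Resulting grid:
2 2 2 2
1 2 2 2
1 _ 2 _
_ _ _ _
1 1 _ 1
All satisfied now.

0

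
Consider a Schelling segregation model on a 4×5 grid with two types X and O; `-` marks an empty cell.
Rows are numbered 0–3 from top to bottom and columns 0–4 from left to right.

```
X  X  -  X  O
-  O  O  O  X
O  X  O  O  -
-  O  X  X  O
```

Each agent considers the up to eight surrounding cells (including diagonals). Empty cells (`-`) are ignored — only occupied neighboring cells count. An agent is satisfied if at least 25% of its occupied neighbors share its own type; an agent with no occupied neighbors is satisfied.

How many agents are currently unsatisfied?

(0,0)X 1/2 satisfied
(0,1)X 1/3 satisfied
(0,3)X 1/4 satisfied
(0,4)O 1/3 satisfied
(1,1)O 3/6 satisfied
(1,2)O 4/7 satisfied
(1,3)O 4/6 satisfied
(1,4)X 1/4 satisfied
(2,0)O 2/3 satisfied
(2,1)X 1/6 not
(2,2)O 5/8 satisfied
(2,3)O 4/7 satisfied
(3,1)O 2/4 satisfied
(3,2)X 2/5 satisfied
(3,3)X 1/4 satisfied
(3,4)O 1/2 satisfied
Unsatisfied: (2,1) — 1 in total.

1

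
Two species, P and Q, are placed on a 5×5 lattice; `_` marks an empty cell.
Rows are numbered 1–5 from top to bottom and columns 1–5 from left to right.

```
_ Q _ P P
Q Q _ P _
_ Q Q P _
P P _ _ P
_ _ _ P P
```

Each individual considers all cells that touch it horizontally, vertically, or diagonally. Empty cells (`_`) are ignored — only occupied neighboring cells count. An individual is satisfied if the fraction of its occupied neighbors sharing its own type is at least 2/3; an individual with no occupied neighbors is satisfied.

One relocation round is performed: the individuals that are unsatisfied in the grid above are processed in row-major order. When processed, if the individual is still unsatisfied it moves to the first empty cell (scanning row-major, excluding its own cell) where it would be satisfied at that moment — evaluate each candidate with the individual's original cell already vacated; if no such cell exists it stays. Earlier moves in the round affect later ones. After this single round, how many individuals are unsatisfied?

1

Initially unsatisfied (in order): (3,2), (3,3), (4,1), (4,2).
  (3,2) → (1,1).
  (3,3): no empty cell satisfies it; stays.
  (4,1): now satisfied by earlier moves; stays.
  (4,2) → (2,5).
Resulting grid:
Q Q _ P P
Q Q _ P P
_ _ Q P _
P _ _ _ P
_ _ _ P P
Unsatisfied now: (3,3).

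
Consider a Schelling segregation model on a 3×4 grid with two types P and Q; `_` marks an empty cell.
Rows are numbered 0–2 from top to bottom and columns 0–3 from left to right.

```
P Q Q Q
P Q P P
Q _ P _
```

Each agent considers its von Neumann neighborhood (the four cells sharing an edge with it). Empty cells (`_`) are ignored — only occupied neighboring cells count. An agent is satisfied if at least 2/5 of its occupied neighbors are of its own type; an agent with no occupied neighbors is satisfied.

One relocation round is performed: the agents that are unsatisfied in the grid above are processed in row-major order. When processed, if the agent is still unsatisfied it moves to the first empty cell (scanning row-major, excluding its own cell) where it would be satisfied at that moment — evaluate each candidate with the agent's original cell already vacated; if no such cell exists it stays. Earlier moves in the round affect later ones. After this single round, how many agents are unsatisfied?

Initially unsatisfied (in order): (1,0), (1,1), (2,0).
  (1,0) → (2,3).
  (1,1): now satisfied by earlier moves; stays.
  (2,0): now satisfied by earlier moves; stays.
Resulting grid:
P Q Q Q
_ Q P P
Q _ P P
Unsatisfied now: (0,0).

1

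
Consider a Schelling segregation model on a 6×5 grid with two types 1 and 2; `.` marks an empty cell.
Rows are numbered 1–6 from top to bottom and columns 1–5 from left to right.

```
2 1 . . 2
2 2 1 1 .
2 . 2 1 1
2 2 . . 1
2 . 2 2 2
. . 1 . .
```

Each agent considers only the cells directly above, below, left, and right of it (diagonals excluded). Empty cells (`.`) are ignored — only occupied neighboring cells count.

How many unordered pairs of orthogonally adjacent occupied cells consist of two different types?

Scan each occupied cell's neighbors to the right and below so each pair is counted once.
Row 1: 2(1,1)–1(1,2)≠ 2(1,1)–2(2,1)= 1(1,2)–2(2,2)≠  → 2/3 unlike.
Row 2: 2(2,1)–2(2,2)= 2(2,1)–2(3,1)= 2(2,2)–1(2,3)≠ 1(2,3)–1(2,4)= 1(2,3)–2(3,3)≠ 1(2,4)–1(3,4)=  → 2/6 unlike.
Row 3: 2(3,1)–2(4,1)= 2(3,3)–1(3,4)≠ 1(3,4)–1(3,5)= 1(3,5)–1(4,5)=  → 1/4 unlike.
Row 4: 2(4,1)–2(4,2)= 2(4,1)–2(5,1)= 1(4,5)–2(5,5)≠  → 1/3 unlike.
Row 5: 2(5,3)–2(5,4)= 2(5,3)–1(6,3)≠ 2(5,4)–2(5,5)=  → 1/3 unlike.
Total adjacent occupied pairs: 19; unlike-type pairs: 7.

7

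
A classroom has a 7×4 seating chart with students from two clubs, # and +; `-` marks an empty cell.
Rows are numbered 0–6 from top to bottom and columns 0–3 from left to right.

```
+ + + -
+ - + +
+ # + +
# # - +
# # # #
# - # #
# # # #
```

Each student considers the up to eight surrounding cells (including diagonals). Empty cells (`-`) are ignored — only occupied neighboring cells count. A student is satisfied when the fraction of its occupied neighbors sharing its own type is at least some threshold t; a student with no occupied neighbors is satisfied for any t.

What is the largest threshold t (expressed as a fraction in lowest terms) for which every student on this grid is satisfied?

(0,0)+ 2/2
(0,1)+ 4/4
(0,2)+ 3/3
(1,0)+ 3/4
(1,2)+ 5/6
(1,3)+ 4/4
(2,0)+ 1/4
(2,1)# 2/6
(2,2)+ 4/6
(2,3)+ 4/4
(3,0)# 4/5
(3,1)# 5/7
(3,3)+ 2/4
(4,0)# 4/4
(4,1)# 6/6
(4,2)# 5/6
(4,3)# 3/4
(5,0)# 4/4
(5,2)# 7/7
(5,3)# 5/5
(6,0)# 2/2
(6,1)# 4/4
(6,2)# 4/4
(6,3)# 3/3
The smallest same-type fraction is 1/4 at (2,0), which reduces to 1/4. Any threshold above that leaves this student unsatisfied.

1/4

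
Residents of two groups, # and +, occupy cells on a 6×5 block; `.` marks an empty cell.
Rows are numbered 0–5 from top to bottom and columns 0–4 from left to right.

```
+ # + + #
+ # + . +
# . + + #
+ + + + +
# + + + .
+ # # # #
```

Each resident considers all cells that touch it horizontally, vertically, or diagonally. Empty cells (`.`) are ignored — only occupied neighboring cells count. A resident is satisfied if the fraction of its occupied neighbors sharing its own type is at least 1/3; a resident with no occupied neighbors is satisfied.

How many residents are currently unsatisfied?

7

Row 0: (0,0)+ 1/3 ok · (0,1)# 1/5 unhappy · (0,2)+ 2/4 ok · (0,3)+ 3/4 ok · (0,4)# 0/2 unhappy
Row 1: (1,0)+ 1/4 unhappy · (1,1)# 2/7 unhappy · (1,2)+ 4/6 ok · (1,4)+ 2/4 ok
Row 2: (2,0)# 1/4 unhappy · (2,2)+ 5/6 ok · (2,3)+ 6/7 ok · (2,4)# 0/4 unhappy
Row 3: (3,0)+ 2/4 ok · (3,1)+ 5/7 ok · (3,2)+ 7/7 ok · (3,3)+ 6/7 ok · (3,4)+ 3/4 ok
Row 4: (4,0)# 1/5 unhappy · (4,1)+ 5/8 ok · (4,2)+ 5/8 ok · (4,3)+ 4/7 ok
Row 5: (5,0)+ 1/3 ok · (5,1)# 2/5 ok · (5,2)# 2/5 ok · (5,3)# 2/4 ok · (5,4)# 1/2 ok
Unsatisfied: (0,1), (0,4), (1,0), (1,1), (2,0), (2,4), (4,0) — 7 in total.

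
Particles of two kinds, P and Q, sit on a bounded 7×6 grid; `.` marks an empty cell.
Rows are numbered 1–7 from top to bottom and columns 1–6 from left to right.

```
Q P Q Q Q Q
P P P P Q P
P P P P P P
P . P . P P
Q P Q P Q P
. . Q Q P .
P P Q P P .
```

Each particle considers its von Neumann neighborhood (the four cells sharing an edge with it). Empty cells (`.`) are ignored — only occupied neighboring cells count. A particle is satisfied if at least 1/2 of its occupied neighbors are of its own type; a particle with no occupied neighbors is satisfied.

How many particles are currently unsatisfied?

14

(1,1)Q 0/2 unhappy
(1,2)P 1/3 unhappy
(1,3)Q 1/3 unhappy
(1,4)Q 2/3 ok
(1,5)Q 3/3 ok
(1,6)Q 1/2 ok
(2,1)P 2/3 ok
(2,2)P 4/4 ok
(2,3)P 3/4 ok
(2,4)P 2/4 ok
(2,5)Q 1/4 unhappy
(2,6)P 1/3 unhappy
(3,1)P 3/3 ok
(3,2)P 3/3 ok
(3,3)P 4/4 ok
(3,4)P 3/3 ok
(3,5)P 3/4 ok
(3,6)P 3/3 ok
(4,1)P 1/2 ok
(4,3)P 1/2 ok
(4,5)P 2/3 ok
(4,6)P 3/3 ok
(5,1)Q 0/2 unhappy
(5,2)P 0/2 unhappy
(5,3)Q 1/4 unhappy
(5,4)P 0/3 unhappy
(5,5)Q 0/4 unhappy
(5,6)P 1/2 ok
(6,3)Q 3/3 ok
(6,4)Q 1/4 unhappy
(6,5)P 1/3 unhappy
(7,1)P 1/1 ok
(7,2)P 1/2 ok
(7,3)Q 1/3 unhappy
(7,4)P 1/3 unhappy
(7,5)P 2/2 ok
Unsatisfied: (1,1), (1,2), (1,3), (2,5), (2,6), (5,1), (5,2), (5,3), (5,4), (5,5), (6,4), (6,5), (7,3), (7,4) — 14 in total.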